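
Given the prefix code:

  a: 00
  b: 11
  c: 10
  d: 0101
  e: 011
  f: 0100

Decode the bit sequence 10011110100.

cebf

Read left to right; each codeword is recognised as soon as it completes (prefix code):
  10→c | 011→e | 11→b | 0100→f
Decoded message: cebf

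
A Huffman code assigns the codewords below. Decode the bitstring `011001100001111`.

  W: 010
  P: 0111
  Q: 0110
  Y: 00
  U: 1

QQYPU

Read left to right; each codeword is recognised as soon as it completes (prefix code):
  0110→Q | 0110→Q | 00→Y | 0111→P | 1→U
Decoded message: QQYPU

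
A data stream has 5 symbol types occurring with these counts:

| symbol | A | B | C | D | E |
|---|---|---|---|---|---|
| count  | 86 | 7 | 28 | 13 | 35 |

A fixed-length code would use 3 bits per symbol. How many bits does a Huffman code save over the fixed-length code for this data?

187

Fixed-length: 3 bits × 169 symbols = 507 bits.
Huffman merges:
merge B(7) and D(13): 20
merge 20 and C(28): 48
merge E(35) and 48: 83
merge 83 and A(86): 169
Huffman total = 20 + 48 + 83 + 169 = 320 bits.
Saving = 507 − 320 = 187 bits.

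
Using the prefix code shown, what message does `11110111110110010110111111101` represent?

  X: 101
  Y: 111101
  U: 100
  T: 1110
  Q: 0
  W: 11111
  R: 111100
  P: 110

Read left to right; each codeword is recognised as soon as it completes (prefix code):
  111101→Y | 111101→Y | 100→U | 101→X | 101→X | 11111→W | 101→X
Decoded message: YYUXXWX

YYUXXWX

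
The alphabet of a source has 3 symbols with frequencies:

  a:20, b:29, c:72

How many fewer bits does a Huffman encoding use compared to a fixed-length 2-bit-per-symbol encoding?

72

Fixed-length: 2 bits × 121 symbols = 242 bits.
Huffman merges:
a(20) + b(29) → 49
49 + c(72) → 121
Huffman total = 49 + 121 = 170 bits.
Saving = 242 − 170 = 72 bits.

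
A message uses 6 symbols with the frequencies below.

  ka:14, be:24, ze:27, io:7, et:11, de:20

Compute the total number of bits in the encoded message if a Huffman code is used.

256

Merge the two smallest weights repeatedly:
merge io(7) and et(11): 18
merge ka(14) and 18: 32
merge de(20) and be(24): 44
merge ze(27) and 32: 59
merge 44 and 59: 103
Total encoded bits = sum of merged weights = 18 + 32 + 44 + 59 + 103 = 256.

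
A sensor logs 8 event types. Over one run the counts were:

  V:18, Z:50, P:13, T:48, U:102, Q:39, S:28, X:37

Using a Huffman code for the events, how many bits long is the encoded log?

934

Merge the two smallest weights repeatedly:
combine P(13), V(18) → 31
combine S(28), 31 → 59
combine X(37), Q(39) → 76
combine T(48), Z(50) → 98
combine 59, 76 → 135
combine 98, U(102) → 200
combine 135, 200 → 335
Each symbol's bit-cost is frequency × depth; summing gives 934 bits (equivalently 31 + 59 + 76 + 98 + 135 + 200 + 335).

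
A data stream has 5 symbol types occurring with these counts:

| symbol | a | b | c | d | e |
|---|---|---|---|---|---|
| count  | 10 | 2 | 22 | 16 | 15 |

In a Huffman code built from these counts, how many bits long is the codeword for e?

Huffman merges, smallest pair first:
b(2) + a(10) → 12
12 + e(15) → 27
d(16) + c(22) → 38
27 + 38 → 65
e sits 2 levels below the root, so its codeword is 2 bits.

2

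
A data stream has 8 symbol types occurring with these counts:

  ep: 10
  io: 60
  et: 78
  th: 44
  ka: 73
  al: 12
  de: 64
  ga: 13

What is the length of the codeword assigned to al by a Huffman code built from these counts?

5

Repeatedly merge the two smallest:
ep(10) + al(12) → 22
ga(13) + 22 → 35
35 + th(44) → 79
io(60) + de(64) → 124
ka(73) + et(78) → 151
79 + 124 → 203
151 + 203 → 354
al's leaf is at depth 5, giving a 5-bit codeword.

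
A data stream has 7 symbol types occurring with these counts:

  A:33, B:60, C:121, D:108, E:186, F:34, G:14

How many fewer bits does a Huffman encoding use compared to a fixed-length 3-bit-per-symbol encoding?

287

Fixed-length: 3 bits × 556 symbols = 1668 bits.
Huffman merges:
combine G(14), A(33) → 47
combine F(34), 47 → 81
combine B(60), 81 → 141
combine D(108), C(121) → 229
combine 141, E(186) → 327
combine 229, 327 → 556
Huffman total = 47 + 81 + 141 + 229 + 327 + 556 = 1381 bits.
Saving = 1668 − 1381 = 287 bits.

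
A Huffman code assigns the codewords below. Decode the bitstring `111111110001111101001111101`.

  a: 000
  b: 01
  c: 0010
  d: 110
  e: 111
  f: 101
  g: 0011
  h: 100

Read left to right; each codeword is recognised as soon as it completes (prefix code):
  111→e | 111→e | 110→d | 0011→g | 111→e | 01→b | 0011→g | 111→e | 01→b
Decoded message: eedgebgeb

eedgebgeb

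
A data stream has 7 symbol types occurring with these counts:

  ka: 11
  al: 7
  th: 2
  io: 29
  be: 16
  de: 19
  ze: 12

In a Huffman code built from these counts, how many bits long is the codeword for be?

3

Repeatedly merge the two smallest:
th(2) + al(7) → 9
9 + ka(11) → 20
ze(12) + be(16) → 28
de(19) + 20 → 39
28 + io(29) → 57
39 + 57 → 96
be's leaf is at depth 3, giving a 3-bit codeword.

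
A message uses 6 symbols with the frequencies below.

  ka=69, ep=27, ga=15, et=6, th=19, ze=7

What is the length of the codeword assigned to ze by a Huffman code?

4

Build the tree from the bottom:
et(6) + ze(7) → 13
13 + ga(15) → 28
th(19) + ep(27) → 46
28 + 46 → 74
ka(69) + 74 → 143
ze's leaf is at depth 4, giving a 4-bit codeword.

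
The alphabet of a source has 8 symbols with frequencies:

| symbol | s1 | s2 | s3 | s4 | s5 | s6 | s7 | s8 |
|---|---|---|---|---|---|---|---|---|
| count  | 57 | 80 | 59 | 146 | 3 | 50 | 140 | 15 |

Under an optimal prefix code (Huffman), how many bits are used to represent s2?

Build the tree from the bottom:
combine s5(3), s8(15) → 18
combine 18, s6(50) → 68
combine s1(57), s3(59) → 116
combine 68, s2(80) → 148
combine 116, s7(140) → 256
combine s4(146), 148 → 294
combine 256, 294 → 550
s2 sits 3 levels below the root, so its codeword is 3 bits.

3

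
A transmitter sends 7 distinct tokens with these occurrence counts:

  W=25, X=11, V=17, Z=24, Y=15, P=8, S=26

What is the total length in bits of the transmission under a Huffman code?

346

Greedily combine the two least-frequent nodes:
merge P(8) and X(11): 19
merge Y(15) and V(17): 32
merge 19 and Z(24): 43
merge W(25) and S(26): 51
merge 32 and 43: 75
merge 51 and 75: 126
Each symbol's bit-cost is frequency × depth; summing gives 346 bits (equivalently 19 + 32 + 43 + 51 + 75 + 126).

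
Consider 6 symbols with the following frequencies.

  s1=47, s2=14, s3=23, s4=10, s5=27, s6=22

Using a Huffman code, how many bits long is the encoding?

Greedily combine the two least-frequent nodes:
combine s4(10), s2(14) → 24
combine s6(22), s3(23) → 45
combine 24, s5(27) → 51
combine 45, s1(47) → 92
combine 51, 92 → 143
The encoded length is the sum of every internal node's weight: 24 + 45 + 51 + 92 + 143 = 355 bits.

355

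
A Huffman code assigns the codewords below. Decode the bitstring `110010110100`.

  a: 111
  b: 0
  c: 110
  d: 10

Read left to right; each codeword is recognised as soon as it completes (prefix code):
  110→c | 0→b | 10→d | 110→c | 10→d | 0→b
Decoded message: cbdcdb

cbdcdb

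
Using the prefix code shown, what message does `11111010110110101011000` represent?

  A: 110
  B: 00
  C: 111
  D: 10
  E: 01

Read left to right; each codeword is recognised as soon as it completes (prefix code):
  111→C | 110→A | 10→D | 110→A | 110→A | 10→D | 10→D | 110→A | 00→B
Decoded message: CADAADDAB

CADAADDAB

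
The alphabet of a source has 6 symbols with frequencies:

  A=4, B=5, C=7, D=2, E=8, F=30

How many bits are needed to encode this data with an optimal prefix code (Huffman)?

Merge the two smallest weights repeatedly:
D(2) + A(4) → 6
B(5) + 6 → 11
C(7) + E(8) → 15
11 + 15 → 26
26 + F(30) → 56
The encoded length is the sum of every internal node's weight: 6 + 11 + 15 + 26 + 56 = 114 bits.

114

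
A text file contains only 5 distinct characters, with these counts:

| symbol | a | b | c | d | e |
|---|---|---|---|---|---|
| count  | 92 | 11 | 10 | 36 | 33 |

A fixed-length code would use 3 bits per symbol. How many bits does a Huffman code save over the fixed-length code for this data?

199

Fixed-length: 3 bits × 182 symbols = 546 bits.
Huffman merges:
c(10) + b(11) → 21
21 + e(33) → 54
d(36) + 54 → 90
90 + a(92) → 182
Huffman total = 21 + 54 + 90 + 182 = 347 bits.
Saving = 546 − 347 = 199 bits.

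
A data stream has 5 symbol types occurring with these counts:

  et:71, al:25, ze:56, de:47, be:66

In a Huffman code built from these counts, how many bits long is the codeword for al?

Repeatedly merge the two smallest:
combine al(25), de(47) → 72
combine ze(56), be(66) → 122
combine et(71), 72 → 143
combine 122, 143 → 265
al's leaf is at depth 3, giving a 3-bit codeword.

3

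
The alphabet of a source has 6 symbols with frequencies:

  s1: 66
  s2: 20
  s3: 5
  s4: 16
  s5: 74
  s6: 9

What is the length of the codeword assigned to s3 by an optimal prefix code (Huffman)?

5

Build the tree from the bottom:
combine s3(5), s6(9) → 14
combine 14, s4(16) → 30
combine s2(20), 30 → 50
combine 50, s1(66) → 116
combine s5(74), 116 → 190
s3's leaf is at depth 5, giving a 5-bit codeword.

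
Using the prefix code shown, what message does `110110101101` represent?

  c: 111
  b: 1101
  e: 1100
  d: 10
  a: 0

Read left to right; each codeword is recognised as soon as it completes (prefix code):
  1101→b | 10→d | 10→d | 1101→b
Decoded message: bddb

bddb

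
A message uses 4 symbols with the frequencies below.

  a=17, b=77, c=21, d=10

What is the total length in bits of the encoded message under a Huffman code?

Greedily combine the two least-frequent nodes:
d(10) + a(17) → 27
c(21) + 27 → 48
48 + b(77) → 125
Total encoded bits = sum of merged weights = 27 + 48 + 125 = 200.

200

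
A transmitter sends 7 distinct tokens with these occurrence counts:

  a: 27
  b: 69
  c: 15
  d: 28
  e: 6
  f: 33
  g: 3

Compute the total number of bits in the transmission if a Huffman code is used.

Merge the two smallest weights repeatedly:
g(3) + e(6) → 9
9 + c(15) → 24
24 + a(27) → 51
d(28) + f(33) → 61
51 + 61 → 112
b(69) + 112 → 181
Total encoded bits = sum of merged weights = 9 + 24 + 51 + 61 + 112 + 181 = 438.

438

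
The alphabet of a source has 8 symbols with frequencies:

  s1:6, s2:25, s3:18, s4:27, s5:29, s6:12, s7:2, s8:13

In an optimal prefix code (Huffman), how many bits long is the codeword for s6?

Repeatedly merge the two smallest:
merge s7(2) and s1(6): 8
merge 8 and s6(12): 20
merge s8(13) and s3(18): 31
merge 20 and s2(25): 45
merge s4(27) and s5(29): 56
merge 31 and 45: 76
merge 56 and 76: 132
s6's leaf is at depth 4, giving a 4-bit codeword.

4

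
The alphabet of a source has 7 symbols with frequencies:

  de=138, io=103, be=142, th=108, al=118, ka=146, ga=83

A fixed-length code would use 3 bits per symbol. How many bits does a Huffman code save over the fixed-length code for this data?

Fixed-length: 3 bits × 838 symbols = 2514 bits.
Huffman merges:
combine ga(83), io(103) → 186
combine th(108), al(118) → 226
combine de(138), be(142) → 280
combine ka(146), 186 → 332
combine 226, 280 → 506
combine 332, 506 → 838
Huffman total = 186 + 226 + 280 + 332 + 506 + 838 = 2368 bits.
Saving = 2514 − 2368 = 146 bits.

146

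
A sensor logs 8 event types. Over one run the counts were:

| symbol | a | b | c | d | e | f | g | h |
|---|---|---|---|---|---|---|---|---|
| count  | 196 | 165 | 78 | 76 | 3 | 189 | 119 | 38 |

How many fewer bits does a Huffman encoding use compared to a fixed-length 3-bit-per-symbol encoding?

Fixed-length: 3 bits × 864 symbols = 2592 bits.
Huffman merges:
combine e(3), h(38) → 41
combine 41, d(76) → 117
combine c(78), 117 → 195
combine g(119), b(165) → 284
combine f(189), 195 → 384
combine a(196), 284 → 480
combine 384, 480 → 864
Huffman total = 41 + 117 + 195 + 284 + 384 + 480 + 864 = 2365 bits.
Saving = 2592 − 2365 = 227 bits.

227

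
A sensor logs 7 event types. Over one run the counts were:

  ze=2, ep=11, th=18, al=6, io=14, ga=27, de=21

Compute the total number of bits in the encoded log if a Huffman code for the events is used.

Merge the two smallest weights repeatedly:
ze(2) + al(6) → 8
8 + ep(11) → 19
io(14) + th(18) → 32
19 + de(21) → 40
ga(27) + 32 → 59
40 + 59 → 99
Each symbol's bit-cost is frequency × depth; summing gives 257 bits (equivalently 8 + 19 + 32 + 40 + 59 + 99).

257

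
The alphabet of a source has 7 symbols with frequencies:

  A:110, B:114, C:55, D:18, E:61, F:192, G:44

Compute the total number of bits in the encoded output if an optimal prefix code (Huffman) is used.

1538

Build the Huffman tree bottom-up:
merge D(18) and G(44): 62
merge C(55) and E(61): 116
merge 62 and A(110): 172
merge B(114) and 116: 230
merge 172 and F(192): 364
merge 230 and 364: 594
Total encoded bits = sum of merged weights = 62 + 116 + 172 + 230 + 364 + 594 = 1538.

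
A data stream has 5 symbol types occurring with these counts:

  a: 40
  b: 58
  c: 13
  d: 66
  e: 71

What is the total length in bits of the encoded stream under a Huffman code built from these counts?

Greedily combine the two least-frequent nodes:
merge c(13) and a(40): 53
merge 53 and b(58): 111
merge d(66) and e(71): 137
merge 111 and 137: 248
The encoded length is the sum of every internal node's weight: 53 + 111 + 137 + 248 = 549 bits.

549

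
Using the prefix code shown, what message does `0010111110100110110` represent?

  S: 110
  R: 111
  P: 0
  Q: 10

Read left to right; each codeword is recognised as soon as it completes (prefix code):
  0→P | 0→P | 10→Q | 111→R | 110→S | 10→Q | 0→P | 110→S | 110→S
Decoded message: PPQRSQPSS

PPQRSQPSS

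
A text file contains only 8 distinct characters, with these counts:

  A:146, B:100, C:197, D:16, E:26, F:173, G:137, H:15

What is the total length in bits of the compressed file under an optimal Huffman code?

Build the Huffman tree bottom-up:
merge H(15) and D(16): 31
merge E(26) and 31: 57
merge 57 and B(100): 157
merge G(137) and A(146): 283
merge 157 and F(173): 330
merge C(197) and 283: 480
merge 330 and 480: 810
Total encoded bits = sum of merged weights = 31 + 57 + 157 + 283 + 330 + 480 + 810 = 2148.

2148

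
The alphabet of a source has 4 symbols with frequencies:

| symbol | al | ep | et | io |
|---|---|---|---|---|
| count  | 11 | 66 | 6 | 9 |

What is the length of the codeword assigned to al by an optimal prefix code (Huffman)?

Repeatedly merge the two smallest:
et(6) + io(9) → 15
al(11) + 15 → 26
26 + ep(66) → 92
al's leaf is at depth 2, giving a 2-bit codeword.

2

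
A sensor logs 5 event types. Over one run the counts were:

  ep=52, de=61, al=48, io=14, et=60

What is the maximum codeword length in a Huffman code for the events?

Merge the two lowest-weight nodes at each step:
merge io(14) and al(48): 62
merge ep(52) and et(60): 112
merge de(61) and 62: 123
merge 112 and 123: 235
The first pair merged (io, al) ends up deepest, at depth 3.

3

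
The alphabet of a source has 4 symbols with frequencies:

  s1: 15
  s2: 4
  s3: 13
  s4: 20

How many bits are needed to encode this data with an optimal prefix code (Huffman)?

Greedily combine the two least-frequent nodes:
combine s2(4), s3(13) → 17
combine s1(15), 17 → 32
combine s4(20), 32 → 52
Each symbol's bit-cost is frequency × depth; summing gives 101 bits (equivalently 17 + 32 + 52).

101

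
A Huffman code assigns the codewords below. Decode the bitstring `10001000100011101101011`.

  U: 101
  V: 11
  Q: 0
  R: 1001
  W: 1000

WWWVUUQV

Read left to right; each codeword is recognised as soon as it completes (prefix code):
  1000→W | 1000→W | 1000→W | 11→V | 101→U | 101→U | 0→Q | 11→V
Decoded message: WWWVUUQV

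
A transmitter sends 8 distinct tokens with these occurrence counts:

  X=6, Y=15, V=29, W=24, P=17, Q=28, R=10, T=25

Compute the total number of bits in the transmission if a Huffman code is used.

Merge the two smallest weights repeatedly:
X(6) + R(10) → 16
Y(15) + 16 → 31
P(17) + W(24) → 41
T(25) + Q(28) → 53
V(29) + 31 → 60
41 + 53 → 94
60 + 94 → 154
Each symbol's bit-cost is frequency × depth; summing gives 449 bits (equivalently 16 + 31 + 41 + 53 + 60 + 94 + 154).

449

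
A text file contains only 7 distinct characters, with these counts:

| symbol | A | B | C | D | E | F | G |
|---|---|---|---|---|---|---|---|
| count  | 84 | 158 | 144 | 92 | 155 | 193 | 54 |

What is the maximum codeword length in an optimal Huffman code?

4

Merge the two lowest-weight nodes at each step:
G(54) + A(84) → 138
D(92) + 138 → 230
C(144) + E(155) → 299
B(158) + F(193) → 351
230 + 299 → 529
351 + 529 → 880
The rarest symbols sit at the bottom; the longest codeword is 4 bits.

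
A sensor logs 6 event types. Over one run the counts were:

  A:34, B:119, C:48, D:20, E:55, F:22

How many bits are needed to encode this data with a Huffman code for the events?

698

Greedily combine the two least-frequent nodes:
D(20) + F(22) → 42
A(34) + 42 → 76
C(48) + E(55) → 103
76 + 103 → 179
B(119) + 179 → 298
Total encoded bits = sum of merged weights = 42 + 76 + 103 + 179 + 298 = 698.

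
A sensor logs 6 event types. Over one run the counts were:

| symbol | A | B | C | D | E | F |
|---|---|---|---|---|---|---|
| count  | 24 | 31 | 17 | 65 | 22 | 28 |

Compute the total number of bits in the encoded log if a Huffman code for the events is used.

465

Merge the two smallest weights repeatedly:
combine C(17), E(22) → 39
combine A(24), F(28) → 52
combine B(31), 39 → 70
combine 52, D(65) → 117
combine 70, 117 → 187
Each symbol's bit-cost is frequency × depth; summing gives 465 bits (equivalently 39 + 52 + 70 + 117 + 187).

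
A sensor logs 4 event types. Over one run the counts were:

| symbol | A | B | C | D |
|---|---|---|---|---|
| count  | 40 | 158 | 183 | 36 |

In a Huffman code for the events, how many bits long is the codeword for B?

2

Repeatedly merge the two smallest:
merge D(36) and A(40): 76
merge 76 and B(158): 234
merge C(183) and 234: 417
B sits 2 levels below the root, so its codeword is 2 bits.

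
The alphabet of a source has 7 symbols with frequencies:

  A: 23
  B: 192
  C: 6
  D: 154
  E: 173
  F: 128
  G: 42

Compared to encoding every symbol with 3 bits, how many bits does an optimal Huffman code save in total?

419

Fixed-length: 3 bits × 718 symbols = 2154 bits.
Huffman merges:
merge C(6) and A(23): 29
merge 29 and G(42): 71
merge 71 and F(128): 199
merge D(154) and E(173): 327
merge B(192) and 199: 391
merge 327 and 391: 718
Huffman total = 29 + 71 + 199 + 327 + 391 + 718 = 1735 bits.
Saving = 2154 − 1735 = 419 bits.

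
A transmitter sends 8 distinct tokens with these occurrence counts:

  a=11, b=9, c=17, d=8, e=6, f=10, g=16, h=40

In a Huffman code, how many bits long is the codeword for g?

Build the tree from the bottom:
combine e(6), d(8) → 14
combine b(9), f(10) → 19
combine a(11), 14 → 25
combine g(16), c(17) → 33
combine 19, 25 → 44
combine 33, h(40) → 73
combine 44, 73 → 117
g's leaf is at depth 3, giving a 3-bit codeword.

3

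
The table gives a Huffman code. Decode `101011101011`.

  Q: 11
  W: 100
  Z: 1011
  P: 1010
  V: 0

PQPQ

Read left to right; each codeword is recognised as soon as it completes (prefix code):
  1010→P | 11→Q | 1010→P | 11→Q
Decoded message: PQPQ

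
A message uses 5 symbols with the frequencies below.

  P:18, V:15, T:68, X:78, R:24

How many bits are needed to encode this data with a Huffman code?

418

Merge the two smallest weights repeatedly:
V(15) + P(18) → 33
R(24) + 33 → 57
57 + T(68) → 125
X(78) + 125 → 203
Total encoded bits = sum of merged weights = 33 + 57 + 125 + 203 = 418.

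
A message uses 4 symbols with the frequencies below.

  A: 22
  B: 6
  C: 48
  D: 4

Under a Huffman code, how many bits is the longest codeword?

3

Merge the two lowest-weight nodes at each step:
combine D(4), B(6) → 10
combine 10, A(22) → 32
combine 32, C(48) → 80
Maximum depth reached is 3.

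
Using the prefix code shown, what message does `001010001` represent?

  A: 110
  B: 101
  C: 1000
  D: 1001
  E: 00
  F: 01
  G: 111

EBEF

Read left to right; each codeword is recognised as soon as it completes (prefix code):
  00→E | 101→B | 00→E | 01→F
Decoded message: EBEF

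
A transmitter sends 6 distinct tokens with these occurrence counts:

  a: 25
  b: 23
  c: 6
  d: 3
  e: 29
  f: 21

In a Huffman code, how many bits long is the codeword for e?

Repeatedly merge the two smallest:
merge d(3) and c(6): 9
merge 9 and f(21): 30
merge b(23) and a(25): 48
merge e(29) and 30: 59
merge 48 and 59: 107
e's leaf is at depth 2, giving a 2-bit codeword.

2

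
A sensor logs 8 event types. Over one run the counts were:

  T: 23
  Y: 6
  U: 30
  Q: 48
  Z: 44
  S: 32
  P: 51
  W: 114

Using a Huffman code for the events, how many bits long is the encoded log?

959

Build the Huffman tree bottom-up:
merge Y(6) and T(23): 29
merge 29 and U(30): 59
merge S(32) and Z(44): 76
merge Q(48) and P(51): 99
merge 59 and 76: 135
merge 99 and W(114): 213
merge 135 and 213: 348
Each symbol's bit-cost is frequency × depth; summing gives 959 bits (equivalently 29 + 59 + 76 + 99 + 135 + 213 + 348).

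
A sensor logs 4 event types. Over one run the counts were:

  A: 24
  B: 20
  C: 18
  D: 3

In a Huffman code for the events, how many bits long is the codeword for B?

Huffman merges, smallest pair first:
D(3) + C(18) → 21
B(20) + 21 → 41
A(24) + 41 → 65
B sits 2 levels below the root, so its codeword is 2 bits.

2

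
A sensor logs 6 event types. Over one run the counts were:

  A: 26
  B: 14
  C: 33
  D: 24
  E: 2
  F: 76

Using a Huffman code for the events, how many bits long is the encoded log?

389

Merge the two smallest weights repeatedly:
E(2) + B(14) → 16
16 + D(24) → 40
A(26) + C(33) → 59
40 + 59 → 99
F(76) + 99 → 175
The encoded length is the sum of every internal node's weight: 16 + 40 + 59 + 99 + 175 = 389 bits.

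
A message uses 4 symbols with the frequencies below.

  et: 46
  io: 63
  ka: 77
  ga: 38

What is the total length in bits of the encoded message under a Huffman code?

Merge the two smallest weights repeatedly:
combine ga(38), et(46) → 84
combine io(63), ka(77) → 140
combine 84, 140 → 224
The encoded length is the sum of every internal node's weight: 84 + 140 + 224 = 448 bits.

448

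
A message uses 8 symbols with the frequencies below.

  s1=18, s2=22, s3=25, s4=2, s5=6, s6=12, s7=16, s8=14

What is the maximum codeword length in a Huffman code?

Merge the two lowest-weight nodes at each step:
combine s4(2), s5(6) → 8
combine 8, s6(12) → 20
combine s8(14), s7(16) → 30
combine s1(18), 20 → 38
combine s2(22), s3(25) → 47
combine 30, 38 → 68
combine 47, 68 → 115
The rarest symbols sit at the bottom; the longest codeword is 5 bits.

5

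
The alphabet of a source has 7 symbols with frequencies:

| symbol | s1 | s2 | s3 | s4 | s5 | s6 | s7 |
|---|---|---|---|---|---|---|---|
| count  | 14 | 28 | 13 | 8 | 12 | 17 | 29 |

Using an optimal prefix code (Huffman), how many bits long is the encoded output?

326

Greedily combine the two least-frequent nodes:
merge s4(8) and s5(12): 20
merge s3(13) and s1(14): 27
merge s6(17) and 20: 37
merge 27 and s2(28): 55
merge s7(29) and 37: 66
merge 55 and 66: 121
The encoded length is the sum of every internal node's weight: 20 + 27 + 37 + 55 + 66 + 121 = 326 bits.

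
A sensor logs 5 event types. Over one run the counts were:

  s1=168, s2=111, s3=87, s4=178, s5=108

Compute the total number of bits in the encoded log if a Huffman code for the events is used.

1499

Build the Huffman tree bottom-up:
combine s3(87), s5(108) → 195
combine s2(111), s1(168) → 279
combine s4(178), 195 → 373
combine 279, 373 → 652
Each symbol's bit-cost is frequency × depth; summing gives 1499 bits (equivalently 195 + 279 + 373 + 652).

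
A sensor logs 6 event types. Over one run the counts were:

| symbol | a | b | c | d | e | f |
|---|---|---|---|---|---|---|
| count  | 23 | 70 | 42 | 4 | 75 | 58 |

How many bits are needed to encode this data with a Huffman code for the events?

640

Greedily combine the two least-frequent nodes:
combine d(4), a(23) → 27
combine 27, c(42) → 69
combine f(58), 69 → 127
combine b(70), e(75) → 145
combine 127, 145 → 272
Total encoded bits = sum of merged weights = 27 + 69 + 127 + 145 + 272 = 640.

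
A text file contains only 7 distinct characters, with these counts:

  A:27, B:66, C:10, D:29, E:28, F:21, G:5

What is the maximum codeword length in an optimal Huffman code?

Merge the two lowest-weight nodes at each step:
combine G(5), C(10) → 15
combine 15, F(21) → 36
combine A(27), E(28) → 55
combine D(29), 36 → 65
combine 55, 65 → 120
combine B(66), 120 → 186
The rarest symbols sit at the bottom; the longest codeword is 5 bits.

5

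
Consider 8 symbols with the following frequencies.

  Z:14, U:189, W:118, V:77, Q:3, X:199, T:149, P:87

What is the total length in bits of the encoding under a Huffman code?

2231

Merge the two smallest weights repeatedly:
Q(3) + Z(14) → 17
17 + V(77) → 94
P(87) + 94 → 181
W(118) + T(149) → 267
181 + U(189) → 370
X(199) + 267 → 466
370 + 466 → 836
The encoded length is the sum of every internal node's weight: 17 + 94 + 181 + 267 + 370 + 466 + 836 = 2231 bits.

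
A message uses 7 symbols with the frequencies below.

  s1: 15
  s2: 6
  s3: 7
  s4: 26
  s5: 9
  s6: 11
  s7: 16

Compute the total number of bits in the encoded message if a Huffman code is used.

241

Merge the two smallest weights repeatedly:
combine s2(6), s3(7) → 13
combine s5(9), s6(11) → 20
combine 13, s1(15) → 28
combine s7(16), 20 → 36
combine s4(26), 28 → 54
combine 36, 54 → 90
The encoded length is the sum of every internal node's weight: 13 + 20 + 28 + 36 + 54 + 90 = 241 bits.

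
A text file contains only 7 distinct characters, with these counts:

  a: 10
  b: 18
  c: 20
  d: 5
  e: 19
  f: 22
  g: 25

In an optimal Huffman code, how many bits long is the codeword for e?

Repeatedly merge the two smallest:
combine d(5), a(10) → 15
combine 15, b(18) → 33
combine e(19), c(20) → 39
combine f(22), g(25) → 47
combine 33, 39 → 72
combine 47, 72 → 119
e sits 3 levels below the root, so its codeword is 3 bits.

3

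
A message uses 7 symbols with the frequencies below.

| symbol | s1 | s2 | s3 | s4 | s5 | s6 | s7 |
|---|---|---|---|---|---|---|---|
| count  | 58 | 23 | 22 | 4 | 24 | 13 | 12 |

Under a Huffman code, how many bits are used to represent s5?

3

Build the tree from the bottom:
merge s4(4) and s7(12): 16
merge s6(13) and 16: 29
merge s3(22) and s2(23): 45
merge s5(24) and 29: 53
merge 45 and 53: 98
merge s1(58) and 98: 156
s5 sits 3 levels below the root, so its codeword is 3 bits.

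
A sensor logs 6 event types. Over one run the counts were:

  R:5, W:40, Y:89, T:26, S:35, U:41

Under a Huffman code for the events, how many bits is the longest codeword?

4

Merge the two lowest-weight nodes at each step:
merge R(5) and T(26): 31
merge 31 and S(35): 66
merge W(40) and U(41): 81
merge 66 and 81: 147
merge Y(89) and 147: 236
Maximum depth reached is 4.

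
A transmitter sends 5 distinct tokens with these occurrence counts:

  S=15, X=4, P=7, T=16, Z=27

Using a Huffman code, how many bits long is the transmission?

Greedily combine the two least-frequent nodes:
combine X(4), P(7) → 11
combine 11, S(15) → 26
combine T(16), 26 → 42
combine Z(27), 42 → 69
The encoded length is the sum of every internal node's weight: 11 + 26 + 42 + 69 = 148 bits.

148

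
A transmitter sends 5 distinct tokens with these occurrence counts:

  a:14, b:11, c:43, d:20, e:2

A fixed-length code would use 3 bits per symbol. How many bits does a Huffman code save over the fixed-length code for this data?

93

Fixed-length: 3 bits × 90 symbols = 270 bits.
Huffman merges:
e(2) + b(11) → 13
13 + a(14) → 27
d(20) + 27 → 47
c(43) + 47 → 90
Huffman total = 13 + 27 + 47 + 90 = 177 bits.
Saving = 270 − 177 = 93 bits.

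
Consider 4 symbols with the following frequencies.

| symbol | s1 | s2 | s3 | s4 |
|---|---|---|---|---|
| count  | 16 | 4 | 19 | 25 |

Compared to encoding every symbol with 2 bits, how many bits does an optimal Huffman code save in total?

5

Fixed-length: 2 bits × 64 symbols = 128 bits.
Huffman merges:
merge s2(4) and s1(16): 20
merge s3(19) and 20: 39
merge s4(25) and 39: 64
Huffman total = 20 + 39 + 64 = 123 bits.
Saving = 128 − 123 = 5 bits.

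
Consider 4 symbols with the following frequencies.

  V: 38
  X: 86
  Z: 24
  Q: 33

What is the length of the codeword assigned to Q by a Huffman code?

3

Repeatedly merge the two smallest:
combine Z(24), Q(33) → 57
combine V(38), 57 → 95
combine X(86), 95 → 181
Q sits 3 levels below the root, so its codeword is 3 bits.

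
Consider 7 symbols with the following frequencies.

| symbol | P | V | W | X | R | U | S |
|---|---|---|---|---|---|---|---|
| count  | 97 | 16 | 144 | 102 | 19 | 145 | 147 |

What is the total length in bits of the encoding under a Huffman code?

Merge the two smallest weights repeatedly:
V(16) + R(19) → 35
35 + P(97) → 132
X(102) + 132 → 234
W(144) + U(145) → 289
S(147) + 234 → 381
289 + 381 → 670
Total encoded bits = sum of merged weights = 35 + 132 + 234 + 289 + 381 + 670 = 1741.

1741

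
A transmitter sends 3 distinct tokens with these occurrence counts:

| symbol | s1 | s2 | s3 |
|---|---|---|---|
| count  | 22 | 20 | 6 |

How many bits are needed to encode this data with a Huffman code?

74

Build the Huffman tree bottom-up:
s3(6) + s2(20) → 26
s1(22) + 26 → 48
Each symbol's bit-cost is frequency × depth; summing gives 74 bits (equivalently 26 + 48).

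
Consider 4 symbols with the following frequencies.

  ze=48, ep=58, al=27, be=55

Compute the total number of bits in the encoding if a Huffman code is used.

Build the Huffman tree bottom-up:
merge al(27) and ze(48): 75
merge be(55) and ep(58): 113
merge 75 and 113: 188
Each symbol's bit-cost is frequency × depth; summing gives 376 bits (equivalently 75 + 113 + 188).

376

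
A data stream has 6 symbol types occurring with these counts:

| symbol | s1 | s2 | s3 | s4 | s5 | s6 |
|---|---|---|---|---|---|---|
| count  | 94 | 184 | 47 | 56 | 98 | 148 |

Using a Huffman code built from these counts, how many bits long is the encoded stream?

1549

Build the Huffman tree bottom-up:
combine s3(47), s4(56) → 103
combine s1(94), s5(98) → 192
combine 103, s6(148) → 251
combine s2(184), 192 → 376
combine 251, 376 → 627
The encoded length is the sum of every internal node's weight: 103 + 192 + 251 + 376 + 627 = 1549 bits.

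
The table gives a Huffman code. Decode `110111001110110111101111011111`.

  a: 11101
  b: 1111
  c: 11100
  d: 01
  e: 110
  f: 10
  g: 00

Read left to right; each codeword is recognised as soon as it completes (prefix code):
  110→e | 11100→c | 11101→a | 10→f | 1111→b | 01→d | 11101→a | 1111→b
Decoded message: ecafbdab

ecafbdab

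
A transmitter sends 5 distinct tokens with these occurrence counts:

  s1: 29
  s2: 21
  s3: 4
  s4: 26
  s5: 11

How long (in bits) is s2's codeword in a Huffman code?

Build the tree from the bottom:
combine s3(4), s5(11) → 15
combine 15, s2(21) → 36
combine s4(26), s1(29) → 55
combine 36, 55 → 91
s2's leaf is at depth 2, giving a 2-bit codeword.

2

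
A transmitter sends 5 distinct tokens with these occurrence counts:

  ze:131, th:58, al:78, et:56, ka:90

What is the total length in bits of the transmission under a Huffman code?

940

Build the Huffman tree bottom-up:
et(56) + th(58) → 114
al(78) + ka(90) → 168
114 + ze(131) → 245
168 + 245 → 413
Total encoded bits = sum of merged weights = 114 + 168 + 245 + 413 = 940.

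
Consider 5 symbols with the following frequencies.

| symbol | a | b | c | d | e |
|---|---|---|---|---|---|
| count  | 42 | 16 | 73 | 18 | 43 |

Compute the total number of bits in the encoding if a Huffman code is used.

Merge the two smallest weights repeatedly:
b(16) + d(18) → 34
34 + a(42) → 76
e(43) + c(73) → 116
76 + 116 → 192
Total encoded bits = sum of merged weights = 34 + 76 + 116 + 192 = 418.

418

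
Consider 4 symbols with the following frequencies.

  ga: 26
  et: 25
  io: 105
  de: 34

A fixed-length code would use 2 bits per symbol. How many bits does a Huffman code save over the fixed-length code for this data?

Fixed-length: 2 bits × 190 symbols = 380 bits.
Huffman merges:
combine et(25), ga(26) → 51
combine de(34), 51 → 85
combine 85, io(105) → 190
Huffman total = 51 + 85 + 190 = 326 bits.
Saving = 380 − 326 = 54 bits.

54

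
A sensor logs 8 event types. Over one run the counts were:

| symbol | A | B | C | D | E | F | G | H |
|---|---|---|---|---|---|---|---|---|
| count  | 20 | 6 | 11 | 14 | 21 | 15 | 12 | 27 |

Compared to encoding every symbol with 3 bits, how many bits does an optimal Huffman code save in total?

Fixed-length: 3 bits × 126 symbols = 378 bits.
Huffman merges:
combine B(6), C(11) → 17
combine G(12), D(14) → 26
combine F(15), 17 → 32
combine A(20), E(21) → 41
combine 26, H(27) → 53
combine 32, 41 → 73
combine 53, 73 → 126
Huffman total = 17 + 26 + 32 + 41 + 53 + 73 + 126 = 368 bits.
Saving = 378 − 368 = 10 bits.

10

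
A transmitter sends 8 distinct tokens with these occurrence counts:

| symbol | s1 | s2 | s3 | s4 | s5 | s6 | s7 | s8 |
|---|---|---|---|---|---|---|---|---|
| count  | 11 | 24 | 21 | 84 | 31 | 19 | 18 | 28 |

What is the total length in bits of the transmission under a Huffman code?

653

Greedily combine the two least-frequent nodes:
s1(11) + s7(18) → 29
s6(19) + s3(21) → 40
s2(24) + s8(28) → 52
29 + s5(31) → 60
40 + 52 → 92
60 + s4(84) → 144
92 + 144 → 236
Total encoded bits = sum of merged weights = 29 + 40 + 52 + 60 + 92 + 144 + 236 = 653.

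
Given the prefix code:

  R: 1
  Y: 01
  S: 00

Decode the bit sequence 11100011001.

RRRSYRSR

Read left to right; each codeword is recognised as soon as it completes (prefix code):
  1→R | 1→R | 1→R | 00→S | 01→Y | 1→R | 00→S | 1→R
Decoded message: RRRSYRSR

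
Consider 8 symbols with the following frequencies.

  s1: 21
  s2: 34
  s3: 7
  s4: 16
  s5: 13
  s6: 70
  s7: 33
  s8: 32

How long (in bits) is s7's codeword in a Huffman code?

Build the tree from the bottom:
merge s3(7) and s5(13): 20
merge s4(16) and 20: 36
merge s1(21) and s8(32): 53
merge s7(33) and s2(34): 67
merge 36 and 53: 89
merge 67 and s6(70): 137
merge 89 and 137: 226
s7 sits 3 levels below the root, so its codeword is 3 bits.

3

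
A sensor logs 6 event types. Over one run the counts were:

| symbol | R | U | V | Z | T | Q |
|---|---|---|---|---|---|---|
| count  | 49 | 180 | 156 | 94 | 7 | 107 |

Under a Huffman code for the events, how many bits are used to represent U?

Build the tree from the bottom:
T(7) + R(49) → 56
56 + Z(94) → 150
Q(107) + 150 → 257
V(156) + U(180) → 336
257 + 336 → 593
The subtree containing U is merged 2 times, so code length = 2.

2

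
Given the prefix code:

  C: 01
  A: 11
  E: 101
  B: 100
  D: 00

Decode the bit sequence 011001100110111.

Read left to right; each codeword is recognised as soon as it completes (prefix code):
  01→C | 100→B | 11→A | 00→D | 11→A | 01→C | 11→A
Decoded message: CBADACA

CBADACA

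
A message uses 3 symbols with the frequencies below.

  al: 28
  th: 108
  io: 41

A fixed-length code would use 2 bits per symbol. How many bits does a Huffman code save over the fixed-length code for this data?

108

Fixed-length: 2 bits × 177 symbols = 354 bits.
Huffman merges:
al(28) + io(41) → 69
69 + th(108) → 177
Huffman total = 69 + 177 = 246 bits.
Saving = 354 − 246 = 108 bits.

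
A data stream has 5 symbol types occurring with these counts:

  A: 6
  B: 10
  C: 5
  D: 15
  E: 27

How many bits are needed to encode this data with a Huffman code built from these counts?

131

Greedily combine the two least-frequent nodes:
combine C(5), A(6) → 11
combine B(10), 11 → 21
combine D(15), 21 → 36
combine E(27), 36 → 63
Each symbol's bit-cost is frequency × depth; summing gives 131 bits (equivalently 11 + 21 + 36 + 63).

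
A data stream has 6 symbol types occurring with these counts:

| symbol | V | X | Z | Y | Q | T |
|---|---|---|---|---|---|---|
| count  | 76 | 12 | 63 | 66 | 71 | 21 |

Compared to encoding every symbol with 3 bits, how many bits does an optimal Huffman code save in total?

Fixed-length: 3 bits × 309 symbols = 927 bits.
Huffman merges:
combine X(12), T(21) → 33
combine 33, Z(63) → 96
combine Y(66), Q(71) → 137
combine V(76), 96 → 172
combine 137, 172 → 309
Huffman total = 33 + 96 + 137 + 172 + 309 = 747 bits.
Saving = 927 − 747 = 180 bits.

180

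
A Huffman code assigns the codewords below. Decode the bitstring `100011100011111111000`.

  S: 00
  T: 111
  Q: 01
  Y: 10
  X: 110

Read left to right; each codeword is recognised as soon as it completes (prefix code):
  10→Y | 00→S | 111→T | 00→S | 01→Q | 111→T | 111→T | 10→Y | 00→S
Decoded message: YSTSQTTYS

YSTSQTTYS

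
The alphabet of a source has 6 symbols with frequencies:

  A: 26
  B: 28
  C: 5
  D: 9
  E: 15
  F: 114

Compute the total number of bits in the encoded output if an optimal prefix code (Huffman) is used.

377

Greedily combine the two least-frequent nodes:
merge C(5) and D(9): 14
merge 14 and E(15): 29
merge A(26) and B(28): 54
merge 29 and 54: 83
merge 83 and F(114): 197
Each symbol's bit-cost is frequency × depth; summing gives 377 bits (equivalently 14 + 29 + 54 + 83 + 197).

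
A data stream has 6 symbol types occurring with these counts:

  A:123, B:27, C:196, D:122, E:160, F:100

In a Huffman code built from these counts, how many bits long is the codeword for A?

Build the tree from the bottom:
combine B(27), F(100) → 127
combine D(122), A(123) → 245
combine 127, E(160) → 287
combine C(196), 245 → 441
combine 287, 441 → 728
A sits 3 levels below the root, so its codeword is 3 bits.

3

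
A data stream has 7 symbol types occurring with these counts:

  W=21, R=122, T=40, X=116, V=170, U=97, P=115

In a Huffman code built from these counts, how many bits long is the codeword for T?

Build the tree from the bottom:
merge W(21) and T(40): 61
merge 61 and U(97): 158
merge P(115) and X(116): 231
merge R(122) and 158: 280
merge V(170) and 231: 401
merge 280 and 401: 681
T's leaf is at depth 4, giving a 4-bit codeword.

4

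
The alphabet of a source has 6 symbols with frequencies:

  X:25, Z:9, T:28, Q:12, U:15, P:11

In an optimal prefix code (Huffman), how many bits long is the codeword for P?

3

Build the tree from the bottom:
combine Z(9), P(11) → 20
combine Q(12), U(15) → 27
combine 20, X(25) → 45
combine 27, T(28) → 55
combine 45, 55 → 100
P sits 3 levels below the root, so its codeword is 3 bits.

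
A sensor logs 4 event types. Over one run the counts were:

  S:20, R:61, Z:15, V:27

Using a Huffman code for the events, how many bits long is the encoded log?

220

Build the Huffman tree bottom-up:
merge Z(15) and S(20): 35
merge V(27) and 35: 62
merge R(61) and 62: 123
The encoded length is the sum of every internal node's weight: 35 + 62 + 123 = 220 bits.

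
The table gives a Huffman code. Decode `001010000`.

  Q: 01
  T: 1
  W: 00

Read left to right; each codeword is recognised as soon as it completes (prefix code):
  00→W | 1→T | 01→Q | 00→W | 00→W
Decoded message: WTQWW

WTQWW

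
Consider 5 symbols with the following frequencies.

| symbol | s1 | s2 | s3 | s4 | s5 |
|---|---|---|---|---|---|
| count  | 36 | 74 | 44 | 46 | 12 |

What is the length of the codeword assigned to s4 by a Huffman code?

Repeatedly merge the two smallest:
combine s5(12), s1(36) → 48
combine s3(44), s4(46) → 90
combine 48, s2(74) → 122
combine 90, 122 → 212
s4 sits 2 levels below the root, so its codeword is 2 bits.

2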